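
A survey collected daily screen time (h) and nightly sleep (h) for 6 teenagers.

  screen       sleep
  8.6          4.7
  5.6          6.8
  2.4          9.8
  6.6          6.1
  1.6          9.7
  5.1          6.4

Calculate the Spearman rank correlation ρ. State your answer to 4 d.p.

-0.8857

Rank screen: 6, 4, 2, 5, 1, 3
Rank sleep: 1, 4, 6, 2, 5, 3
d = rank(screen) − rank(sleep): 5, 0, -4, 3, -4, 0; Σd² = 66
ρ = 1 − 6Σd² / [n(n²−1)] = 1 − 6×66 / (6×35) = 1 − 396/210 ≈ -0.8857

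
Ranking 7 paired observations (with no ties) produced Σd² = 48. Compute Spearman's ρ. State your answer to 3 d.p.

0.143

ρ = 1 − 6Σd² / [n(n²−1)] = 1 − 6×48 / (7×48)
  = 1 − 288/336 = 1 − 0.8571 ≈ 0.143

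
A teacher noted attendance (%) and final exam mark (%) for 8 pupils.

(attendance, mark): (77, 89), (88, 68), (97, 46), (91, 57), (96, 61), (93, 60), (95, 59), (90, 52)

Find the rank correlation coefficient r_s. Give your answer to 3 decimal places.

-0.548

Rank attendance: 1, 2, 8, 4, 7, 5, 6, 3
Rank mark: 8, 7, 1, 3, 6, 5, 4, 2
d = rank(attendance) − rank(mark): -7, -5, 7, 1, 1, 0, 2, 1; Σd² = 130
ρ = 1 − 6Σd² / [n(n²−1)] = 1 − 6×130 / (8×63) = 1 − 780/504 ≈ -0.548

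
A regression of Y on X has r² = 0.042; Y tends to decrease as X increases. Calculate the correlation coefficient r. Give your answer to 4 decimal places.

-0.2049

|r| = √0.042 = 0.2049
The association is negative, so r = −0.2049.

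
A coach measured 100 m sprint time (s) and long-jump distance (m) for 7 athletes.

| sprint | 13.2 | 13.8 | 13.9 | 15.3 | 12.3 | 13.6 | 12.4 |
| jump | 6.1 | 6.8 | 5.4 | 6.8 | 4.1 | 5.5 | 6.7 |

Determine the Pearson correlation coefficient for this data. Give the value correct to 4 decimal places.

n = 7, Σx = 94.5, Σy = 41.4, Σx² = 1281.99, Σy² = 250.8, Σxy = 561.77
nΣxy − ΣxΣy = 3932.39 − 3912.3 = 20.09
nΣx² − (Σx)² = 8973.93 − 8930.25 = 43.68; nΣy² − (Σy)² = 1755.6 − 1713.96 = 41.64
r = 20.09 / √(43.68 × 41.64) = 20.09 / 42.6478 ≈ 0.4711

0.4711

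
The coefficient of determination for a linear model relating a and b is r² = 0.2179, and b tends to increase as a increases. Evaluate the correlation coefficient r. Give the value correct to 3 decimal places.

|r| = √0.2179 = 0.467
The association is positive, so r = 0.467.

0.467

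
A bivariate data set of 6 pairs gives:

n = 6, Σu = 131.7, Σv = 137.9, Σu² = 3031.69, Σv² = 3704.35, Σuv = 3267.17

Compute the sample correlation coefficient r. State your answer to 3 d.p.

r = (nΣuv − ΣuΣv) / √[(nΣu² − (Σu)²)(nΣv² − (Σv)²)]
Numerator: 6×3267.17 − 131.7×137.9 = 1441.59
Denominator: √[(18190.14 − 17344.89)(22226.1 − 19016.41)] = √[845.25 × 3209.69] = 1647.1158
r = 1441.59 / 1647.1158 ≈ 0.875

0.875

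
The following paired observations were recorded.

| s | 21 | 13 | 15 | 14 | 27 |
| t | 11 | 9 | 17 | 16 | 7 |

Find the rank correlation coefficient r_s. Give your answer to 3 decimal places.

Rank s: 4, 1, 3, 2, 5
Rank t: 3, 2, 5, 4, 1
d = rank(s) − rank(t): 1, -1, -2, -2, 4; Σd² = 26
ρ = 1 − 6Σd² / [n(n²−1)] = 1 − 6×26 / (5×24) = 1 − 156/120 ≈ -0.300

-0.300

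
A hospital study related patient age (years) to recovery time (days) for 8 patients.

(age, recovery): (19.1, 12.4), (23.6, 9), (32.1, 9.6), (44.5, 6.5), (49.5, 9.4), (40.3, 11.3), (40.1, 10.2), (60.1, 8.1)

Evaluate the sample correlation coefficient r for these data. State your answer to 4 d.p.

-0.5493

n = 8, Σx = 309.3, Σy = 76.5, Σx² = 13226.79, Σy² = 754.87, Σxy = 2863.17
nΣxy − ΣxΣy = 22905.36 − 23661.45 = -756.09
nΣx² − (Σx)² = 105814.32 − 95666.49 = 10147.83; nΣy² − (Σy)² = 6038.96 − 5852.25 = 186.71
r = -756.09 / √(10147.83 × 186.71) = -756.09 / 1376.4815 ≈ -0.5493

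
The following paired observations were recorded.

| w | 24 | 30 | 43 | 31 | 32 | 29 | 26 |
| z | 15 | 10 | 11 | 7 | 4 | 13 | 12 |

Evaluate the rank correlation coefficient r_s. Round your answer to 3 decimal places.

Rank w: 1, 4, 7, 5, 6, 3, 2
Rank z: 7, 3, 4, 2, 1, 6, 5
d = rank(w) − rank(z): -6, 1, 3, 3, 5, -3, -3; Σd² = 98
ρ = 1 − 6Σd² / [n(n²−1)] = 1 − 6×98 / (7×48) = 1 − 588/336 ≈ -0.750

-0.750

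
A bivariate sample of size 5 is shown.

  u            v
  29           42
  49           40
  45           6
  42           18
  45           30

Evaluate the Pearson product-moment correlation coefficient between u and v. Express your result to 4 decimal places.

-0.3382

n = 5, Σu = 210, Σv = 136, Σu² = 9056, Σv² = 4624, Σuv = 5554
nΣuv − ΣuΣv = 27770 − 28560 = -790
nΣu² − (Σu)² = 45280 − 44100 = 1180; nΣv² − (Σv)² = 23120 − 18496 = 4624
r = -790 / √(1180 × 4624) = -790 / 2335.8767 ≈ -0.3382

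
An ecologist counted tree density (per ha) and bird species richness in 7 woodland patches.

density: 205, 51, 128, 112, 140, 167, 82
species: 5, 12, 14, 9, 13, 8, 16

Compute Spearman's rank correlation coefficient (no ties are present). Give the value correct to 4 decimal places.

Rank density: 7, 1, 4, 3, 5, 6, 2
Rank species: 1, 4, 6, 3, 5, 2, 7
d = rank(density) − rank(species): 6, -3, -2, 0, 0, 4, -5; Σd² = 90
ρ = 1 − 6Σd² / [n(n²−1)] = 1 − 6×90 / (7×48) = 1 − 540/336 ≈ -0.6071

-0.6071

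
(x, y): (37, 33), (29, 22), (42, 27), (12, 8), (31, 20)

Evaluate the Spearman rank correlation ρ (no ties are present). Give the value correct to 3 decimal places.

Rank x: 4, 2, 5, 1, 3
Rank y: 5, 3, 4, 1, 2
d = rank(x) − rank(y): -1, -1, 1, 0, 1; Σd² = 4
ρ = 1 − 6Σd² / [n(n²−1)] = 1 − 6×4 / (5×24) = 1 − 24/120 ≈ 0.800

0.800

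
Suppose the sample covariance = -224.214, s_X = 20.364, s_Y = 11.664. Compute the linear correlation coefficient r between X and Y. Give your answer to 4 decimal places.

-0.9440

r = Cov(X,Y) / (s_X · s_Y) = -224.214 / (20.364 × 11.664)
  = -224.214 / 237.5257 ≈ -0.9440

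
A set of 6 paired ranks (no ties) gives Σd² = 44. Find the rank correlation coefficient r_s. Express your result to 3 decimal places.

-0.257

ρ = 1 − 6Σd² / [n(n²−1)] = 1 − 6×44 / (6×35)
  = 1 − 264/210 = 1 − 1.2571 ≈ -0.257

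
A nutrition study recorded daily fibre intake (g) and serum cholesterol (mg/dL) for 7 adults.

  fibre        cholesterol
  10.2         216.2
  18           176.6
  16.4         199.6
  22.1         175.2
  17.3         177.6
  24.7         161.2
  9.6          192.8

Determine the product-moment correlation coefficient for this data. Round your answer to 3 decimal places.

-0.845

n = 7, Σx = 118.3, Σy = 1299.2, Σx² = 2186.95, Σy² = 243164.24, Σxy = 21434.4
nΣxy − ΣxΣy = 150040.8 − 153695.36 = -3654.56
nΣx² − (Σx)² = 15308.65 − 13994.89 = 1313.76; nΣy² − (Σy)² = 1702149.68 − 1687920.64 = 14229.04
r = -3654.56 / √(1313.76 × 14229.04) = -3654.56 / 4323.6031 ≈ -0.845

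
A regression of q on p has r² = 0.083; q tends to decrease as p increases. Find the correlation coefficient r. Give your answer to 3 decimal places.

-0.288

|r| = √0.083 = 0.288
The association is negative, so r = −0.288.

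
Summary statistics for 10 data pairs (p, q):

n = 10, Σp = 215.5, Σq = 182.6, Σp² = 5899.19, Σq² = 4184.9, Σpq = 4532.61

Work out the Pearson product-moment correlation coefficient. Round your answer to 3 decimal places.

0.578

r = (nΣpq − ΣpΣq) / √[(nΣp² − (Σp)²)(nΣq² − (Σq)²)]
Numerator: 10×4532.61 − 215.5×182.6 = 5975.8
Denominator: √[(58991.9 − 46440.25)(41849 − 33342.76)] = √[12551.65 × 8506.24] = 10332.8286
r = 5975.8 / 10332.8286 ≈ 0.578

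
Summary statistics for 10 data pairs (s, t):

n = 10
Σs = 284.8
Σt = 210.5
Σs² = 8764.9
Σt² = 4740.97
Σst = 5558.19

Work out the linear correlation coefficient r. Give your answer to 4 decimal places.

-0.9704

r = (nΣst − ΣsΣt) / √[(nΣs² − (Σs)²)(nΣt² − (Σt)²)]
Numerator: 10×5558.19 − 284.8×210.5 = -4368.5
Denominator: √[(87649 − 81111.04)(47409.7 − 44310.25)] = √[6537.96 × 3099.45] = 4501.5642
r = -4368.5 / 4501.5642 ≈ -0.9704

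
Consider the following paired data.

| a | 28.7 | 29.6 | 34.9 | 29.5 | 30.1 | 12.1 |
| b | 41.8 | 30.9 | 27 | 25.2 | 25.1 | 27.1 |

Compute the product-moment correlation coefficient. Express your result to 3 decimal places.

n = 6, Σa = 164.9, Σb = 177.1, Σa² = 4840.53, Σb² = 5430.51, Σab = 4883.42
nΣab − ΣaΣb = 29300.52 − 29203.79 = 96.73
nΣa² − (Σa)² = 29043.18 − 27192.01 = 1851.17; nΣb² − (Σb)² = 32583.06 − 31364.41 = 1218.65
r = 96.73 / √(1851.17 × 1218.65) = 96.73 / 1501.9748 ≈ 0.064

0.064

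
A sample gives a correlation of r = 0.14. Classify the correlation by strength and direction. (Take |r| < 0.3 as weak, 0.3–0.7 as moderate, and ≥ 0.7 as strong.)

weak positive

r = 0.14 > 0 so the relationship is positive.
|r| = 0.14, which falls in the weak range.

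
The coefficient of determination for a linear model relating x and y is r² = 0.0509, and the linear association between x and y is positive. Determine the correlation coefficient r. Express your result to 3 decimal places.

|r| = √0.0509 = 0.226
The association is positive, so r = 0.226.

0.226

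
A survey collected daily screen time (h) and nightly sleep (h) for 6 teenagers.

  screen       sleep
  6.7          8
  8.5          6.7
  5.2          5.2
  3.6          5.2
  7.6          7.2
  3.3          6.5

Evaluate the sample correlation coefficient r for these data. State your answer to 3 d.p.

0.574

n = 6, Σx = 34.9, Σy = 38.8, Σx² = 225.79, Σy² = 257.06, Σxy = 232.48
nΣxy − ΣxΣy = 1394.88 − 1354.12 = 40.76
nΣx² − (Σx)² = 1354.74 − 1218.01 = 136.73; nΣy² − (Σy)² = 1542.36 − 1505.44 = 36.92
r = 40.76 / √(136.73 × 36.92) = 40.76 / 71.0498 ≈ 0.574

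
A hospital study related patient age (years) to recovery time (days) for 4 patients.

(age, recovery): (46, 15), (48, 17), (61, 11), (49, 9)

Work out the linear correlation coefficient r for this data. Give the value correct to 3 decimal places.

-0.458

n = 4, Σx = 204, Σy = 52, Σx² = 10542, Σy² = 716, Σxy = 2618
nΣxy − ΣxΣy = 10472 − 10608 = -136
nΣx² − (Σx)² = 42168 − 41616 = 552; nΣy² − (Σy)² = 2864 − 2704 = 160
r = -136 / √(552 × 160) = -136 / 297.1868 ≈ -0.458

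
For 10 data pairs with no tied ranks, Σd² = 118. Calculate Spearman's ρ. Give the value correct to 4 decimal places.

ρ = 1 − 6Σd² / [n(n²−1)] = 1 − 6×118 / (10×99)
  = 1 − 708/990 = 1 − 0.71515 ≈ 0.2848

0.2848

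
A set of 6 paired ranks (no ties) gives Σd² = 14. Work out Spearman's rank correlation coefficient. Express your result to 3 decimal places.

ρ = 1 − 6Σd² / [n(n²−1)] = 1 − 6×14 / (6×35)
  = 1 − 84/210 = 1 − 0.4000 ≈ 0.600

0.600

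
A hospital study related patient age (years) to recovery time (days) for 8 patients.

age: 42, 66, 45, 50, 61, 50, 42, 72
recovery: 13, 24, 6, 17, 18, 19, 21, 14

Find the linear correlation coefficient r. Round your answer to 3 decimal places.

n = 8, Σx = 428, Σy = 132, Σx² = 23814, Σy² = 2392, Σxy = 7188
nΣxy − ΣxΣy = 57504 − 56496 = 1008
nΣx² − (Σx)² = 190512 − 183184 = 7328; nΣy² − (Σy)² = 19136 − 17424 = 1712
r = 1008 / √(7328 × 1712) = 1008 / 3541.9678 ≈ 0.285

0.285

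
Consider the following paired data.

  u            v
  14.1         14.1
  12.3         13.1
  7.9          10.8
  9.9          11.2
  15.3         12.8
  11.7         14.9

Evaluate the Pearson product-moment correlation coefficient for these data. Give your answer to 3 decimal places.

n = 6, Σu = 71.2, Σv = 76.9, Σu² = 881.5, Σv² = 998.35, Σuv = 926.31
nΣuv − ΣuΣv = 5557.86 − 5475.28 = 82.58
nΣu² − (Σu)² = 5289 − 5069.44 = 219.56; nΣv² − (Σv)² = 5990.1 − 5913.61 = 76.49
r = 82.58 / √(219.56 × 76.49) = 82.58 / 129.5922 ≈ 0.637

0.637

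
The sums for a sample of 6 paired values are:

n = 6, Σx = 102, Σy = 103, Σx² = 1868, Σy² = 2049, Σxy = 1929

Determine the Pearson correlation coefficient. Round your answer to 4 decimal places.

r = (nΣxy − ΣxΣy) / √[(nΣx² − (Σx)²)(nΣy² − (Σy)²)]
Numerator: 6×1929 − 102×103 = 1068
Denominator: √[(11208 − 10404)(12294 − 10609)] = √[804 × 1685] = 1163.9330
r = 1068 / 1163.9330 ≈ 0.9176

0.9176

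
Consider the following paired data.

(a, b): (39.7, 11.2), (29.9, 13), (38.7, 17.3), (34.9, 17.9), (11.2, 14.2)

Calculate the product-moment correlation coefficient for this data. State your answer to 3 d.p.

0.104

n = 5, Σa = 154.4, Σb = 73.6, Σa² = 5311.24, Σb² = 1115.78, Σab = 2286.6
nΣab − ΣaΣb = 11433 − 11363.84 = 69.16
nΣa² − (Σa)² = 26556.2 − 23839.36 = 2716.84; nΣb² − (Σb)² = 5578.9 − 5416.96 = 161.94
r = 69.16 / √(2716.84 × 161.94) = 69.16 / 663.2986 ≈ 0.104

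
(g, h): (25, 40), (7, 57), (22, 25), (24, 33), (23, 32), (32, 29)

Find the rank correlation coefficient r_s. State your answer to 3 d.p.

-0.200

Rank g: 5, 1, 2, 4, 3, 6
Rank h: 5, 6, 1, 4, 3, 2
d = rank(g) − rank(h): 0, -5, 1, 0, 0, 4; Σd² = 42
ρ = 1 − 6Σd² / [n(n²−1)] = 1 − 6×42 / (6×35) = 1 − 252/210 ≈ -0.200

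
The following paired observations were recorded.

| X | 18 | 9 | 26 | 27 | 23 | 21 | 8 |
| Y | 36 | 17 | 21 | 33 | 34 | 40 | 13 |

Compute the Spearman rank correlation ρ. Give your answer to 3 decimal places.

0.357

Rank X: 3, 2, 6, 7, 5, 4, 1
Rank Y: 6, 2, 3, 4, 5, 7, 1
d = rank(X) − rank(Y): -3, 0, 3, 3, 0, -3, 0; Σd² = 36
ρ = 1 − 6Σd² / [n(n²−1)] = 1 − 6×36 / (7×48) = 1 − 216/336 ≈ 0.357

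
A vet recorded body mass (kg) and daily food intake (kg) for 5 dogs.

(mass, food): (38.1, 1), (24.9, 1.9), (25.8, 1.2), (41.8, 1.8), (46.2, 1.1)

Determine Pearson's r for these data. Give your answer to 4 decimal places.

n = 5, Σx = 176.8, Σy = 7, Σx² = 6618.94, Σy² = 10.5, Σxy = 242.43
nΣxy − ΣxΣy = 1212.15 − 1237.6 = -25.45
nΣx² − (Σx)² = 33094.7 − 31258.24 = 1836.46; nΣy² − (Σy)² = 52.5 − 49 = 3.5
r = -25.45 / √(1836.46 × 3.5) = -25.45 / 80.1724 ≈ -0.3174

-0.3174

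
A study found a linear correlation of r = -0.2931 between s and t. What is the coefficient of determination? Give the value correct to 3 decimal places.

0.086

r² = (-0.2931)² = 0.086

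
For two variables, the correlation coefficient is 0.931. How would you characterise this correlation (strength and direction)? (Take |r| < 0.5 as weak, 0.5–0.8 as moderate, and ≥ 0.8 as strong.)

strong positive

r = 0.931 > 0 so the relationship is positive.
|r| = 0.931, which falls in the strong range.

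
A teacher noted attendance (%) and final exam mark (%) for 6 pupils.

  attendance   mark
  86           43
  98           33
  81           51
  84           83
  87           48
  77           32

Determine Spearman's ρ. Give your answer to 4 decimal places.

Rank attendance: 4, 6, 2, 3, 5, 1
Rank mark: 3, 2, 5, 6, 4, 1
d = rank(attendance) − rank(mark): 1, 4, -3, -3, 1, 0; Σd² = 36
ρ = 1 − 6Σd² / [n(n²−1)] = 1 − 6×36 / (6×35) = 1 − 216/210 ≈ -0.0286

-0.0286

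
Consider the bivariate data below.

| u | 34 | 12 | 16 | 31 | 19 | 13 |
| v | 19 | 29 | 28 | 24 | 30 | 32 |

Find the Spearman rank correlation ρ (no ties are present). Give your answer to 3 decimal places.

-0.714

Rank u: 6, 1, 3, 5, 4, 2
Rank v: 1, 4, 3, 2, 5, 6
d = rank(u) − rank(v): 5, -3, 0, 3, -1, -4; Σd² = 60
ρ = 1 − 6Σd² / [n(n²−1)] = 1 − 6×60 / (6×35) = 1 − 360/210 ≈ -0.714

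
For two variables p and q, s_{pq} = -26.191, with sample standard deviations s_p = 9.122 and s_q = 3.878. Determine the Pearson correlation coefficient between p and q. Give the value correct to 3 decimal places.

-0.740

r = Cov(p,q) / (s_p · s_q) = -26.191 / (9.122 × 3.878)
  = -26.191 / 35.3751 ≈ -0.740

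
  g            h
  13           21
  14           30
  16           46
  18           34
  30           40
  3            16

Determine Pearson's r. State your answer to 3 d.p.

0.727

n = 6, Σg = 94, Σh = 187, Σg² = 1854, Σh² = 6469, Σgh = 3289
nΣgh − ΣgΣh = 19734 − 17578 = 2156
nΣg² − (Σg)² = 11124 − 8836 = 2288; nΣh² − (Σh)² = 38814 − 34969 = 3845
r = 2156 / √(2288 × 3845) = 2156 / 2966.0344 ≈ 0.727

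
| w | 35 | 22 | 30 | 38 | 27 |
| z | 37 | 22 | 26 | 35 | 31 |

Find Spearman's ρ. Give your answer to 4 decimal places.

0.8000

Rank w: 4, 1, 3, 5, 2
Rank z: 5, 1, 2, 4, 3
d = rank(w) − rank(z): -1, 0, 1, 1, -1; Σd² = 4
ρ = 1 − 6Σd² / [n(n²−1)] = 1 − 6×4 / (5×24) = 1 − 24/120 ≈ 0.8000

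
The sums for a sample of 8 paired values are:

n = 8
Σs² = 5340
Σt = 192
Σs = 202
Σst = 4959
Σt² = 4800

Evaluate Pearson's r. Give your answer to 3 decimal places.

r = (nΣst − ΣsΣt) / √[(nΣs² − (Σs)²)(nΣt² − (Σt)²)]
Numerator: 8×4959 − 202×192 = 888
Denominator: √[(42720 − 40804)(38400 − 36864)] = √[1916 × 1536] = 1715.5104
r = 888 / 1715.5104 ≈ 0.518

0.518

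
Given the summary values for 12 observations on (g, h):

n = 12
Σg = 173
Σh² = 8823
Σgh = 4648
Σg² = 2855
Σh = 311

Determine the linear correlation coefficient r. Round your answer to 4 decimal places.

r = (nΣgh − ΣgΣh) / √[(nΣg² − (Σg)²)(nΣh² − (Σh)²)]
Numerator: 12×4648 − 173×311 = 1973
Denominator: √[(34260 − 29929)(105876 − 96721)] = √[4331 × 9155] = 6296.8488
r = 1973 / 6296.8488 ≈ 0.3133

0.3133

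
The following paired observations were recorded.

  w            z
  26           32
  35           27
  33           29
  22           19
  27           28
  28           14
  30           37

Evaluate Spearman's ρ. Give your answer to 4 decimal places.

0.1429

Rank w: 2, 7, 6, 1, 3, 4, 5
Rank z: 6, 3, 5, 2, 4, 1, 7
d = rank(w) − rank(z): -4, 4, 1, -1, -1, 3, -2; Σd² = 48
ρ = 1 − 6Σd² / [n(n²−1)] = 1 − 6×48 / (7×48) = 1 − 288/336 ≈ 0.1429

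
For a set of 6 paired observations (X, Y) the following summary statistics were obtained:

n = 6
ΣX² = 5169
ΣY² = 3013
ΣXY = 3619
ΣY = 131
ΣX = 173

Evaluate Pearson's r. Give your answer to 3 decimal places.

r = (nΣXY − ΣXΣY) / √[(nΣX² − (ΣX)²)(nΣY² − (ΣY)²)]
Numerator: 6×3619 − 173×131 = -949
Denominator: √[(31014 − 29929)(18078 − 17161)] = √[1085 × 917] = 997.4693
r = -949 / 997.4693 ≈ -0.951

-0.951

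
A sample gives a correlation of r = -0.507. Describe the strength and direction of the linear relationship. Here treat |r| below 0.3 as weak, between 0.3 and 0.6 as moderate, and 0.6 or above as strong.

r = -0.507 < 0 so the relationship is negative.
|r| = 0.507, which falls in the moderate range.

moderate negative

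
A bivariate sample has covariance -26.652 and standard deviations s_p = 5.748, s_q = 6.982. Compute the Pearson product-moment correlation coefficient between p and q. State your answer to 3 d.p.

r = Cov(p,q) / (s_p · s_q) = -26.652 / (5.748 × 6.982)
  = -26.652 / 40.1325 ≈ -0.664

-0.664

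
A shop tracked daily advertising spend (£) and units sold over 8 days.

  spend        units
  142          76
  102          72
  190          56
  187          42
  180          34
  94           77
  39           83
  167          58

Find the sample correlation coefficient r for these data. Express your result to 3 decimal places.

-0.833

n = 8, Σx = 1101, Σy = 498, Σx² = 172283, Σy² = 33198, Σxy = 62911
nΣxy − ΣxΣy = 503288 − 548298 = -45010
nΣx² − (Σx)² = 1378264 − 1212201 = 166063; nΣy² − (Σy)² = 265584 − 248004 = 17580
r = -45010 / √(166063 × 17580) = -45010 / 54031.3570 ≈ -0.833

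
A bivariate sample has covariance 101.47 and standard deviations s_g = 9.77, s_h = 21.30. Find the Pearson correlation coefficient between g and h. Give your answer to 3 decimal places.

0.488

r = Cov(g,h) / (s_g · s_h) = 101.47 / (9.77 × 21.30)
  = 101.47 / 208.1010 ≈ 0.488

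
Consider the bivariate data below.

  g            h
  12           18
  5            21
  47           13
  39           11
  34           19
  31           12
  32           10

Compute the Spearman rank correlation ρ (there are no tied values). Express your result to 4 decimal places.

Rank g: 2, 1, 7, 6, 5, 3, 4
Rank h: 5, 7, 4, 2, 6, 3, 1
d = rank(g) − rank(h): -3, -6, 3, 4, -1, 0, 3; Σd² = 80
ρ = 1 − 6Σd² / [n(n²−1)] = 1 − 6×80 / (7×48) = 1 − 480/336 ≈ -0.4286

-0.4286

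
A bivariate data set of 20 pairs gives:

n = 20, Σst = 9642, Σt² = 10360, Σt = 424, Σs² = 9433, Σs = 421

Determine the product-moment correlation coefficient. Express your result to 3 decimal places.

0.810

r = (nΣst − ΣsΣt) / √[(nΣs² − (Σs)²)(nΣt² − (Σt)²)]
Numerator: 20×9642 − 421×424 = 14336
Denominator: √[(188660 − 177241)(207200 − 179776)] = √[11419 × 27424] = 17696.1763
r = 14336 / 17696.1763 ≈ 0.810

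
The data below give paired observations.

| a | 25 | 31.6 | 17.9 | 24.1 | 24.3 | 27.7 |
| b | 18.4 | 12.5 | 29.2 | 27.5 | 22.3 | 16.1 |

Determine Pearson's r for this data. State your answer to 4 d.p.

n = 6, Σa = 150.6, Σb = 126, Σa² = 3882.56, Σb² = 2860.2, Σab = 3028.29
nΣab − ΣaΣb = 18169.74 − 18975.6 = -805.86
nΣa² − (Σa)² = 23295.36 − 22680.36 = 615; nΣb² − (Σb)² = 17161.2 − 15876 = 1285.2
r = -805.86 / √(615 × 1285.2) = -805.86 / 889.0433 ≈ -0.9064

-0.9064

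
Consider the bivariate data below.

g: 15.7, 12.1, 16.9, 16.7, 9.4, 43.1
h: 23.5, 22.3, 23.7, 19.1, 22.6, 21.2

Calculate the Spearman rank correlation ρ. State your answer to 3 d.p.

Rank g: 3, 2, 5, 4, 1, 6
Rank h: 5, 3, 6, 1, 4, 2
d = rank(g) − rank(h): -2, -1, -1, 3, -3, 4; Σd² = 40
ρ = 1 − 6Σd² / [n(n²−1)] = 1 − 6×40 / (6×35) = 1 − 240/210 ≈ -0.143

-0.143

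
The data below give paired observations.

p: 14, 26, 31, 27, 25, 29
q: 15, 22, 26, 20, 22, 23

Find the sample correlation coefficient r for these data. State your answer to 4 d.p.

0.9365

n = 6, Σp = 152, Σq = 128, Σp² = 4028, Σq² = 2798, Σpq = 3345
nΣpq − ΣpΣq = 20070 − 19456 = 614
nΣp² − (Σp)² = 24168 − 23104 = 1064; nΣq² − (Σq)² = 16788 − 16384 = 404
r = 614 / √(1064 × 404) = 614 / 655.6340 ≈ 0.9365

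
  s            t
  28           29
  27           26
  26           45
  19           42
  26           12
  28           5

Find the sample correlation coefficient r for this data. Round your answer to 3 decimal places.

n = 6, Σs = 154, Σt = 159, Σs² = 4010, Σt² = 5475, Σst = 3934
nΣst − ΣsΣt = 23604 − 24486 = -882
nΣs² − (Σs)² = 24060 − 23716 = 344; nΣt² − (Σt)² = 32850 − 25281 = 7569
r = -882 / √(344 × 7569) = -882 / 1613.6096 ≈ -0.547

-0.547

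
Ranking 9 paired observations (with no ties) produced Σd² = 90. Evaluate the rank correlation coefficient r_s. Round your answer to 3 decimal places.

0.250

ρ = 1 − 6Σd² / [n(n²−1)] = 1 − 6×90 / (9×80)
  = 1 − 540/720 = 1 − 0.7500 ≈ 0.250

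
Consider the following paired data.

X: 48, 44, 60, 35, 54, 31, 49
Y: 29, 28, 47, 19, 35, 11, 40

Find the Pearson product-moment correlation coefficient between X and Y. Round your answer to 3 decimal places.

0.956

n = 7, ΣX = 321, ΣY = 209, ΣX² = 15343, ΣY² = 7141, ΣXY = 10300
nΣXY − ΣXΣY = 72100 − 67089 = 5011
nΣX² − (ΣX)² = 107401 − 103041 = 4360; nΣY² − (ΣY)² = 49987 − 43681 = 6306
r = 5011 / √(4360 × 6306) = 5011 / 5243.4874 ≈ 0.956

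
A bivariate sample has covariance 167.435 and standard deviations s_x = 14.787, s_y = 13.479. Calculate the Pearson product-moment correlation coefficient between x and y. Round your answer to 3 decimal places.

0.840

r = Cov(x,y) / (s_x · s_y) = 167.435 / (14.787 × 13.479)
  = 167.435 / 199.3140 ≈ 0.840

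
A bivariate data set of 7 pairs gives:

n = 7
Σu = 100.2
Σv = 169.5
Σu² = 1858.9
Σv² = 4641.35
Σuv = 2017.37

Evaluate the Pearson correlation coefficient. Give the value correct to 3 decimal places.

r = (nΣuv − ΣuΣv) / √[(nΣu² − (Σu)²)(nΣv² − (Σv)²)]
Numerator: 7×2017.37 − 100.2×169.5 = -2862.31
Denominator: √[(13012.3 − 10040.04)(32489.45 − 28730.25)] = √[2972.26 × 3759.2] = 3342.6516
r = -2862.31 / 3342.6516 ≈ -0.856

-0.856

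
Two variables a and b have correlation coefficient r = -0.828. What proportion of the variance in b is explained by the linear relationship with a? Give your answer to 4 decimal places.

0.6856

r² = (-0.828)² = 0.6856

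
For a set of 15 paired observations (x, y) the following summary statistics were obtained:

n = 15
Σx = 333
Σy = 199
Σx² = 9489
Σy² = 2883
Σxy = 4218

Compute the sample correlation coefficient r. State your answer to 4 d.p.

-0.2800

r = (nΣxy − ΣxΣy) / √[(nΣx² − (Σx)²)(nΣy² − (Σy)²)]
Numerator: 15×4218 − 333×199 = -2997
Denominator: √[(142335 − 110889)(43245 − 39601)] = √[31446 × 3644] = 10704.6356
r = -2997 / 10704.6356 ≈ -0.2800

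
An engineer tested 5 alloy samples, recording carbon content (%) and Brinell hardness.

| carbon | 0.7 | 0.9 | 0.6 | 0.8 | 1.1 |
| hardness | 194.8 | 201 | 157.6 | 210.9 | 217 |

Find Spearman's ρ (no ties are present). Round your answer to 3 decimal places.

Rank carbon: 2, 4, 1, 3, 5
Rank hardness: 2, 3, 1, 4, 5
d = rank(carbon) − rank(hardness): 0, 1, 0, -1, 0; Σd² = 2
ρ = 1 − 6Σd² / [n(n²−1)] = 1 − 6×2 / (5×24) = 1 − 12/120 ≈ 0.900

0.900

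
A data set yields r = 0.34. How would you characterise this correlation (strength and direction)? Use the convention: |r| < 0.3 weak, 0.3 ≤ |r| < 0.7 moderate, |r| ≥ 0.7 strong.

moderate positive

r = 0.34 > 0 so the relationship is positive.
|r| = 0.34, which falls in the moderate range.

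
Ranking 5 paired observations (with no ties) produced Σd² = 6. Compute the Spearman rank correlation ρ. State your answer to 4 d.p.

0.7000

ρ = 1 − 6Σd² / [n(n²−1)] = 1 − 6×6 / (5×24)
  = 1 − 36/120 = 1 − 0.30000 ≈ 0.7000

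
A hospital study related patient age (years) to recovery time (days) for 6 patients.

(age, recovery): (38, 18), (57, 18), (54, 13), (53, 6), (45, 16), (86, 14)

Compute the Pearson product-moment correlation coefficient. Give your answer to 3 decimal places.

n = 6, Σx = 333, Σy = 85, Σx² = 19839, Σy² = 1305, Σxy = 4654
nΣxy − ΣxΣy = 27924 − 28305 = -381
nΣx² − (Σx)² = 119034 − 110889 = 8145; nΣy² − (Σy)² = 7830 − 7225 = 605
r = -381 / √(8145 × 605) = -381 / 2219.8480 ≈ -0.172

-0.172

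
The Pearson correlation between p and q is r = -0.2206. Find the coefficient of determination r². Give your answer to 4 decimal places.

0.0487

r² = (-0.2206)² = 0.0487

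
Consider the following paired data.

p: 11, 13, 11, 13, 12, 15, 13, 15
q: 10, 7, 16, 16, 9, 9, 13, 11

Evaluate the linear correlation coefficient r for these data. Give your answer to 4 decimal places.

n = 8, Σp = 103, Σq = 91, Σp² = 1343, Σq² = 1113, Σpq = 1162
nΣpq − ΣpΣq = 9296 − 9373 = -77
nΣp² − (Σp)² = 10744 − 10609 = 135; nΣq² − (Σq)² = 8904 − 8281 = 623
r = -77 / √(135 × 623) = -77 / 290.0086 ≈ -0.2655

-0.2655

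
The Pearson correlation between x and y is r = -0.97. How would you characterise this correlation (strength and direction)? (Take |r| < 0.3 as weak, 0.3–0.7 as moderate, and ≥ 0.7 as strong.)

r = -0.97 < 0 so the relationship is negative.
|r| = 0.97, which falls in the strong range.

strong negative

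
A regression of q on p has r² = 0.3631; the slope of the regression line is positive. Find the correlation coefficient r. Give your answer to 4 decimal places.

|r| = √0.3631 = 0.6026
The association is positive, so r = 0.6026.

0.6026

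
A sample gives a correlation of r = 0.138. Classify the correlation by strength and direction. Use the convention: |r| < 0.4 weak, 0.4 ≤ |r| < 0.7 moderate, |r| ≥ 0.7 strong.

weak positive

r = 0.138 > 0 so the relationship is positive.
|r| = 0.138, which falls in the weak range.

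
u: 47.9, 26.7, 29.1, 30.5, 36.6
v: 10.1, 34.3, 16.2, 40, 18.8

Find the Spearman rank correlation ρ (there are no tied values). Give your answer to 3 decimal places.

Rank u: 5, 1, 2, 3, 4
Rank v: 1, 4, 2, 5, 3
d = rank(u) − rank(v): 4, -3, 0, -2, 1; Σd² = 30
ρ = 1 − 6Σd² / [n(n²−1)] = 1 − 6×30 / (5×24) = 1 − 180/120 ≈ -0.500

-0.500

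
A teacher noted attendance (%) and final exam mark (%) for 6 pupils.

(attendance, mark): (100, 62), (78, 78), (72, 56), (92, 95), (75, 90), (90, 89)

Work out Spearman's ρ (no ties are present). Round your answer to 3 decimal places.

0.257

Rank attendance: 6, 3, 1, 5, 2, 4
Rank mark: 2, 3, 1, 6, 5, 4
d = rank(attendance) − rank(mark): 4, 0, 0, -1, -3, 0; Σd² = 26
ρ = 1 − 6Σd² / [n(n²−1)] = 1 − 6×26 / (6×35) = 1 − 156/210 ≈ 0.257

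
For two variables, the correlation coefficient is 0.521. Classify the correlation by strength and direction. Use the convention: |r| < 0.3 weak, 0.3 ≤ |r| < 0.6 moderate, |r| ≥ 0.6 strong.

r = 0.521 > 0 so the relationship is positive.
|r| = 0.521, which falls in the moderate range.

moderate positive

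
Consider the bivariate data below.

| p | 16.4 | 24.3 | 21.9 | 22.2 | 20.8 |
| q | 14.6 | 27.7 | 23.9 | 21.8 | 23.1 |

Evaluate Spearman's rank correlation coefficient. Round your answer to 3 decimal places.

Rank p: 1, 5, 3, 4, 2
Rank q: 1, 5, 4, 2, 3
d = rank(p) − rank(q): 0, 0, -1, 2, -1; Σd² = 6
ρ = 1 − 6Σd² / [n(n²−1)] = 1 − 6×6 / (5×24) = 1 − 36/120 ≈ 0.700

0.700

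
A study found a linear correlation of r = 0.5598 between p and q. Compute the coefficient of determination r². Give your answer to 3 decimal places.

r² = (0.5598)² = 0.313

0.313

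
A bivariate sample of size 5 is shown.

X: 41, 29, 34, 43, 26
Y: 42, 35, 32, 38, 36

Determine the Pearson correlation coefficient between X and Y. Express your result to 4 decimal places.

n = 5, ΣX = 173, ΣY = 183, ΣX² = 6203, ΣY² = 6753, ΣXY = 6395
nΣXY − ΣXΣY = 31975 − 31659 = 316
nΣX² − (ΣX)² = 31015 − 29929 = 1086; nΣY² − (ΣY)² = 33765 − 33489 = 276
r = 316 / √(1086 × 276) = 316 / 547.4815 ≈ 0.5772

0.5772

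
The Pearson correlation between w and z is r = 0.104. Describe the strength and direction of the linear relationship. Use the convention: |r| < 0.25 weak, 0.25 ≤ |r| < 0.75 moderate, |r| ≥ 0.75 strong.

weak positive

r = 0.104 > 0 so the relationship is positive.
|r| = 0.104, which falls in the weak range.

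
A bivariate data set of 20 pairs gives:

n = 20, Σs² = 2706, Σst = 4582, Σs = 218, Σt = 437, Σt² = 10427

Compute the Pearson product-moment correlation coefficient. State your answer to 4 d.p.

r = (nΣst − ΣsΣt) / √[(nΣs² − (Σs)²)(nΣt² − (Σt)²)]
Numerator: 20×4582 − 218×437 = -3626
Denominator: √[(54120 − 47524)(208540 − 190969)] = √[6596 × 17571] = 10765.6080
r = -3626 / 10765.6080 ≈ -0.3368

-0.3368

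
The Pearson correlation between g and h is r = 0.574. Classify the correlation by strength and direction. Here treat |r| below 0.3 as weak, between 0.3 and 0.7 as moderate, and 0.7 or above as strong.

moderate positive

r = 0.574 > 0 so the relationship is positive.
|r| = 0.574, which falls in the moderate range.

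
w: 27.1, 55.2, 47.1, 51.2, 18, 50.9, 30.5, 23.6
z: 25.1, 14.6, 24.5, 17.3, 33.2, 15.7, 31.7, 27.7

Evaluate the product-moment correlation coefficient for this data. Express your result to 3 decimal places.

-0.897

n = 8, Σw = 303.6, Σz = 189.8, Σw² = 13023.32, Σz² = 4863.62, Σwz = 6543.14
nΣwz − ΣwΣz = 52345.12 − 57623.28 = -5278.16
nΣw² − (Σw)² = 104186.56 − 92172.96 = 12013.6; nΣz² − (Σz)² = 38908.96 − 36024.04 = 2884.92
r = -5278.16 / √(12013.6 × 2884.92) = -5278.16 / 5887.1279 ≈ -0.897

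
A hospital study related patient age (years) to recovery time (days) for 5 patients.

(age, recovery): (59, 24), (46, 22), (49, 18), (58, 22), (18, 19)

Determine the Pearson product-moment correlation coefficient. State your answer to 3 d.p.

0.602

n = 5, Σx = 230, Σy = 105, Σx² = 11686, Σy² = 2229, Σxy = 4928
nΣxy − ΣxΣy = 24640 − 24150 = 490
nΣx² − (Σx)² = 58430 − 52900 = 5530; nΣy² − (Σy)² = 11145 − 11025 = 120
r = 490 / √(5530 × 120) = 490 / 814.6165 ≈ 0.602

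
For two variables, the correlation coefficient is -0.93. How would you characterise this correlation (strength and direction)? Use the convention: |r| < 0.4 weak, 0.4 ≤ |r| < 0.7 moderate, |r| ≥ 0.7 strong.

strong negative

r = -0.93 < 0 so the relationship is negative.
|r| = 0.93, which falls in the strong range.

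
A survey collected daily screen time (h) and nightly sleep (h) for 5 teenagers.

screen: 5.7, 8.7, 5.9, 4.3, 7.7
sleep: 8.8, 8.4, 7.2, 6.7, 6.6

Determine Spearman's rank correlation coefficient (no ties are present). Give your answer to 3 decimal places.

Rank screen: 2, 5, 3, 1, 4
Rank sleep: 5, 4, 3, 2, 1
d = rank(screen) − rank(sleep): -3, 1, 0, -1, 3; Σd² = 20
ρ = 1 − 6Σd² / [n(n²−1)] = 1 − 6×20 / (5×24) = 1 − 120/120 ≈ 0.000

0.000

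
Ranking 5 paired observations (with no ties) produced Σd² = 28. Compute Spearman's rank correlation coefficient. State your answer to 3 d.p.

ρ = 1 − 6Σd² / [n(n²−1)] = 1 − 6×28 / (5×24)
  = 1 − 168/120 = 1 − 1.4000 ≈ -0.400

-0.400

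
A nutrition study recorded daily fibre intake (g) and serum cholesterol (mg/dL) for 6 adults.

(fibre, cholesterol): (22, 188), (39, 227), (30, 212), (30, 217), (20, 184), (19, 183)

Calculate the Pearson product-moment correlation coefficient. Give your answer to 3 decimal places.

n = 6, Σx = 160, Σy = 1211, Σx² = 4566, Σy² = 246251, Σxy = 33016
nΣxy − ΣxΣy = 198096 − 193760 = 4336
nΣx² − (Σx)² = 27396 − 25600 = 1796; nΣy² − (Σy)² = 1477506 − 1466521 = 10985
r = 4336 / √(1796 × 10985) = 4336 / 4441.7406 ≈ 0.976

0.976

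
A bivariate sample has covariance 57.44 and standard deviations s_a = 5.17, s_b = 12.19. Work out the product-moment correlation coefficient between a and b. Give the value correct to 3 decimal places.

0.911

r = Cov(a,b) / (s_a · s_b) = 57.44 / (5.17 × 12.19)
  = 57.44 / 63.0223 ≈ 0.911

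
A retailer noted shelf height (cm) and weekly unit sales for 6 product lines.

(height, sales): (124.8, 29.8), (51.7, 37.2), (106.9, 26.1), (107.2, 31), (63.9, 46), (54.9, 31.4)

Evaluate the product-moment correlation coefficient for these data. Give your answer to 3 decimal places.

-0.616

n = 6, Σx = 509.4, Σy = 201.5, Σx² = 48264.6, Σy² = 7016.05, Σxy = 16418.83
nΣxy − ΣxΣy = 98512.98 − 102644.1 = -4131.12
nΣx² − (Σx)² = 289587.6 − 259488.36 = 30099.24; nΣy² − (Σy)² = 42096.3 − 40602.25 = 1494.05
r = -4131.12 / √(30099.24 × 1494.05) = -4131.12 / 6705.9503 ≈ -0.616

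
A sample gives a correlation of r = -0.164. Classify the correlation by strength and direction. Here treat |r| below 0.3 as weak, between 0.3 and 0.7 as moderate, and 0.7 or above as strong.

r = -0.164 < 0 so the relationship is negative.
|r| = 0.164, which falls in the weak range.

weak negative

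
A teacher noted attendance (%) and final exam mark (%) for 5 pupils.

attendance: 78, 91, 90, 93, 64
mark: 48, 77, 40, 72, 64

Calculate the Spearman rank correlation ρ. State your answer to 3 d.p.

Rank attendance: 2, 4, 3, 5, 1
Rank mark: 2, 5, 1, 4, 3
d = rank(attendance) − rank(mark): 0, -1, 2, 1, -2; Σd² = 10
ρ = 1 − 6Σd² / [n(n²−1)] = 1 − 6×10 / (5×24) = 1 − 60/120 ≈ 0.500

0.500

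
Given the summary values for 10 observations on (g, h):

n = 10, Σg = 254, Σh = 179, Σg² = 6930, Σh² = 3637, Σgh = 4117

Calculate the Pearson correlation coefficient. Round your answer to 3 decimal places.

r = (nΣgh − ΣgΣh) / √[(nΣg² − (Σg)²)(nΣh² − (Σh)²)]
Numerator: 10×4117 − 254×179 = -4296
Denominator: √[(69300 − 64516)(36370 − 32041)] = √[4784 × 4329] = 4550.8171
r = -4296 / 4550.8171 ≈ -0.944

-0.944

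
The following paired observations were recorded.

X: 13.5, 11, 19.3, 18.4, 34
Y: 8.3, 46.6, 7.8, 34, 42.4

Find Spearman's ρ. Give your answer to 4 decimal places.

-0.3000

Rank X: 2, 1, 4, 3, 5
Rank Y: 2, 5, 1, 3, 4
d = rank(X) − rank(Y): 0, -4, 3, 0, 1; Σd² = 26
ρ = 1 − 6Σd² / [n(n²−1)] = 1 − 6×26 / (5×24) = 1 − 156/120 ≈ -0.3000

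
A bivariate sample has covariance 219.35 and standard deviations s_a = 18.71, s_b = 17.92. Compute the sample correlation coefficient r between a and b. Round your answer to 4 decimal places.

r = Cov(a,b) / (s_a · s_b) = 219.35 / (18.71 × 17.92)
  = 219.35 / 335.2832 ≈ 0.6542

0.6542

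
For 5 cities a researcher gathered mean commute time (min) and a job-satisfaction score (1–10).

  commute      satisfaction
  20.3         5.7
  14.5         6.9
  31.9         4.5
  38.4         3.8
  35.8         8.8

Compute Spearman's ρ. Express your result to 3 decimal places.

-0.400

Rank commute: 2, 1, 3, 5, 4
Rank satisfaction: 3, 4, 2, 1, 5
d = rank(commute) − rank(satisfaction): -1, -3, 1, 4, -1; Σd² = 28
ρ = 1 − 6Σd² / [n(n²−1)] = 1 − 6×28 / (5×24) = 1 − 168/120 ≈ -0.400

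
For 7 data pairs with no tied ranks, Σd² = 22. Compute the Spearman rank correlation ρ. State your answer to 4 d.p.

0.6071

ρ = 1 − 6Σd² / [n(n²−1)] = 1 − 6×22 / (7×48)
  = 1 − 132/336 = 1 − 0.39286 ≈ 0.6071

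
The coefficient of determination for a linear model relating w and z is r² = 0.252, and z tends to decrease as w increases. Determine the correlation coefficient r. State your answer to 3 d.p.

-0.502

|r| = √0.252 = 0.502
The association is negative, so r = −0.502.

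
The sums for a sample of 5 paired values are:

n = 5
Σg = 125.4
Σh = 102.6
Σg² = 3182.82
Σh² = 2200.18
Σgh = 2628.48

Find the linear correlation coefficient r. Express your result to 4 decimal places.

r = (nΣgh − ΣgΣh) / √[(nΣg² − (Σg)²)(nΣh² − (Σh)²)]
Numerator: 5×2628.48 − 125.4×102.6 = 276.36
Denominator: √[(15914.1 − 15725.16)(11000.9 − 10526.76)] = √[188.94 × 474.14] = 299.3059
r = 276.36 / 299.3059 ≈ 0.9233

0.9233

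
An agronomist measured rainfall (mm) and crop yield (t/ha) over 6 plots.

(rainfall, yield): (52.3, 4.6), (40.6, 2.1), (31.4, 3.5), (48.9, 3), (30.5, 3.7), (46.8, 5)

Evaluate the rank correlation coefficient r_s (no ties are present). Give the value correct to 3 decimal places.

0.200

Rank rainfall: 6, 3, 2, 5, 1, 4
Rank yield: 5, 1, 3, 2, 4, 6
d = rank(rainfall) − rank(yield): 1, 2, -1, 3, -3, -2; Σd² = 28
ρ = 1 − 6Σd² / [n(n²−1)] = 1 − 6×28 / (6×35) = 1 − 168/210 ≈ 0.200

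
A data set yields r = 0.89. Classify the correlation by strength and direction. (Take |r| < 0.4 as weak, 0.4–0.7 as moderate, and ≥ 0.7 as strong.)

r = 0.89 > 0 so the relationship is positive.
|r| = 0.89, which falls in the strong range.

strong positive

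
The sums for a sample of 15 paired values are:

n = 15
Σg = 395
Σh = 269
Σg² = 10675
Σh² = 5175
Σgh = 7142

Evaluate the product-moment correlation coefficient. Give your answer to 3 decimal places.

0.188

r = (nΣgh − ΣgΣh) / √[(nΣg² − (Σg)²)(nΣh² − (Σh)²)]
Numerator: 15×7142 − 395×269 = 875
Denominator: √[(160125 − 156025)(77625 − 72361)] = √[4100 × 5264] = 4645.6862
r = 875 / 4645.6862 ≈ 0.188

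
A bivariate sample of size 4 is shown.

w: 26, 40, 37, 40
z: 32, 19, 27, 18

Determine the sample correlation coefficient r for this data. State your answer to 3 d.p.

n = 4, Σw = 143, Σz = 96, Σw² = 5245, Σz² = 2438, Σwz = 3311
nΣwz − ΣwΣz = 13244 − 13728 = -484
nΣw² − (Σw)² = 20980 − 20449 = 531; nΣz² − (Σz)² = 9752 − 9216 = 536
r = -484 / √(531 × 536) = -484 / 533.4941 ≈ -0.907

-0.907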